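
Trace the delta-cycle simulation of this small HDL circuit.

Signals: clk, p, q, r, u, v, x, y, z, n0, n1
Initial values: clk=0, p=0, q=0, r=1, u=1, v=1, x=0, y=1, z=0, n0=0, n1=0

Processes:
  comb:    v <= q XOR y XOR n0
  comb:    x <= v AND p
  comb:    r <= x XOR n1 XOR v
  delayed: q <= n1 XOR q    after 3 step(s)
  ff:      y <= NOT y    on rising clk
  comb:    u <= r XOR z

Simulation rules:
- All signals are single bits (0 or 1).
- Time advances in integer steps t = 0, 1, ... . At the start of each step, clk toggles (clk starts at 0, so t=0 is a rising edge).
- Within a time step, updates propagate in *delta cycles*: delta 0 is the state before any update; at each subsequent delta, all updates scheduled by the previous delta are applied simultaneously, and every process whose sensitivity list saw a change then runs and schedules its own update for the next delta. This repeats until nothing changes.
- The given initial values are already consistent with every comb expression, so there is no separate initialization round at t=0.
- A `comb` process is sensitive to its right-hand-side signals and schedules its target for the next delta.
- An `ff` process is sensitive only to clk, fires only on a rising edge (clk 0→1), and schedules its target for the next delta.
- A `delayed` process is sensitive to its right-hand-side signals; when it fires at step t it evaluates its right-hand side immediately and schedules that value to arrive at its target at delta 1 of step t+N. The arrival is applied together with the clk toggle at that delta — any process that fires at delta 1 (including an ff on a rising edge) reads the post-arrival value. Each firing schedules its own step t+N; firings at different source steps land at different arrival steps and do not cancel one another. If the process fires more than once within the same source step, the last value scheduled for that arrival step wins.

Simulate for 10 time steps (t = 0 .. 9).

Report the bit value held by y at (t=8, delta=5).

[bits: y,n0,n1,x,q,v,u,r,p,z,clk]
t=0: Δ0=10000111000 Δ1=10000111001 Δ2=00000111001 Δ3=00000011001 Δ4=00000010001 Δ5=00000000001 | 5Δ
t=1: Δ0=00000000001 Δ1=00000000000 | 1Δ
t=2: Δ0=00000000000 Δ1=00000000001 Δ2=10000000001 Δ3=10000100001 Δ4=10000101001 Δ5=10000111001 | 5Δ
t=3: Δ0=10000111001 Δ1=10000111000 | 1Δ
t=4: Δ0=10000111000 Δ1=10000111001 Δ2=00000111001 Δ3=00000011001 Δ4=00000010001 Δ5=00000000001 | 5Δ
t=5: Δ0=00000000001 Δ1=00000000000 | 1Δ
t=6: Δ0=00000000000 Δ1=00000000001 Δ2=10000000001 Δ3=10000100001 Δ4=10000101001 Δ5=10000111001 | 5Δ
t=7: Δ0=10000111001 Δ1=10000111000 | 1Δ
t=8: Δ0=10000111000 Δ1=10000111001 Δ2=00000111001 Δ3=00000011001 Δ4=00000010001 Δ5=00000000001 | 5Δ
t=9: Δ0=00000000001 Δ1=00000000000 | 1Δ

0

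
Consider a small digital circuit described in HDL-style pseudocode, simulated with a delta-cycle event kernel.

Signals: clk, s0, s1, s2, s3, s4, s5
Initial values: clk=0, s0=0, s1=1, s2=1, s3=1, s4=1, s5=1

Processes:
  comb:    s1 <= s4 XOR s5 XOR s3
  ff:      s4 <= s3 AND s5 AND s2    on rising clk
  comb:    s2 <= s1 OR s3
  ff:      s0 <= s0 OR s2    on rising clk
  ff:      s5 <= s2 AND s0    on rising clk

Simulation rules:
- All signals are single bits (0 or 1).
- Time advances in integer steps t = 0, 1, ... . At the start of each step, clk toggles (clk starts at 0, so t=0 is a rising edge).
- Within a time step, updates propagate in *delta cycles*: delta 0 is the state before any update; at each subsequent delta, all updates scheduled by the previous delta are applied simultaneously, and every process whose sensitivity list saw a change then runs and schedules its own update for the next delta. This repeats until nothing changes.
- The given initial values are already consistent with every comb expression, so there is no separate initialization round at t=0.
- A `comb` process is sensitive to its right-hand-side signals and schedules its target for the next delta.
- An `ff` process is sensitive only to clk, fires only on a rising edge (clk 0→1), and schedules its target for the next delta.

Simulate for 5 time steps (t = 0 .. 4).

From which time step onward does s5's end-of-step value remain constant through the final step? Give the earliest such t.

t=0 Δ0: s1=1 s4=1 s0=0 s3=1 s2=1 s5=1 clk=0
  Δ1: clk:0→1
  Δ2: s0:0→1, s5:1→0
  Δ3: s1:1→0
  (3Δ to stable)
t=1 Δ0: s1=0 s4=1 s0=1 s3=1 s2=1 s5=0 clk=1
  Δ1: clk:1→0
  (1Δ to stable)
t=2 Δ0: s1=0 s4=1 s0=1 s3=1 s2=1 s5=0 clk=0
  Δ1: clk:0→1
  Δ2: s4:1→0, s5:0→1
  (2Δ to stable)
t=3 Δ0: s1=0 s4=0 s0=1 s3=1 s2=1 s5=1 clk=1
  Δ1: clk:1→0
  (1Δ to stable)
t=4 Δ0: s1=0 s4=0 s0=1 s3=1 s2=1 s5=1 clk=0
  Δ1: clk:0→1
  Δ2: s4:0→1
  Δ3: s1:0→1
  (3Δ to stable)

2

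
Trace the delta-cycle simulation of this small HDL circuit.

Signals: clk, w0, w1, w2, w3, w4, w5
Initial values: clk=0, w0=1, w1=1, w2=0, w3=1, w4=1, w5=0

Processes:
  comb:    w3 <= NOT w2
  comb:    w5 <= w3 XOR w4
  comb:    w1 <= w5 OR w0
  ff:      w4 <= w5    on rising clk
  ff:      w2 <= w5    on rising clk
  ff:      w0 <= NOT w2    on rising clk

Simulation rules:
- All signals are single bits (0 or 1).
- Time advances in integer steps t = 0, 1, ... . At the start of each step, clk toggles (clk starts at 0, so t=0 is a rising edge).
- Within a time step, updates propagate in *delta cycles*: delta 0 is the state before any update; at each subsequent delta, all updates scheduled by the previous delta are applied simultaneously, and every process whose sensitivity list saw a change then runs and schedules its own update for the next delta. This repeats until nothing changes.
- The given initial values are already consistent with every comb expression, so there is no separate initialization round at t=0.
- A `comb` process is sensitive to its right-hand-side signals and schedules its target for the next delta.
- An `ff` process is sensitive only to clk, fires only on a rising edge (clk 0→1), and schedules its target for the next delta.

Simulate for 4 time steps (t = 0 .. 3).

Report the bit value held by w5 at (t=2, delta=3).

[bits: w2,w4,w3,w5,w0,w1,clk]
t=0: Δ0=0110110 Δ1=0110111 Δ2=0010111 Δ3=0011111 | 3Δ
t=1: Δ0=0011111 Δ1=0011110 | 1Δ
t=2: Δ0=0011110 Δ1=0011111 Δ2=1111111 Δ3=1100111 Δ4=1101111 | 4Δ
t=3: Δ0=1101111 Δ1=1101110 | 1Δ

0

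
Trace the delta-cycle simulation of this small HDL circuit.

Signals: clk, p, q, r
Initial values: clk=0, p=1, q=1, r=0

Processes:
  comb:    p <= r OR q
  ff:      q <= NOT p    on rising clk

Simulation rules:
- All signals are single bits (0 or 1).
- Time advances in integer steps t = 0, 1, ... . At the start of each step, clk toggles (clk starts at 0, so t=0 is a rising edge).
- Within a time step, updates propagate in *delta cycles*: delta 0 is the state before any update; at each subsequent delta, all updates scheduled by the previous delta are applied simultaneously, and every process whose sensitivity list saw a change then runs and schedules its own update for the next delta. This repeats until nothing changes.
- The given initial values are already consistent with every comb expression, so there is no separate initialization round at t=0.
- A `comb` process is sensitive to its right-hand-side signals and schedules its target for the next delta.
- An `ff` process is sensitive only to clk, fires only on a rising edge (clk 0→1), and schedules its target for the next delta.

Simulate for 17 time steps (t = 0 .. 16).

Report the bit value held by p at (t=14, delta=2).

0

[bits: q,p,clk,r]
t=0: Δ0=1100 Δ1=1110 Δ2=0110 Δ3=0010 | 3Δ
t=1: Δ0=0010 Δ1=0000 | 1Δ
t=2: Δ0=0000 Δ1=0010 Δ2=1010 Δ3=1110 | 3Δ
t=3: Δ0=1110 Δ1=1100 | 1Δ
t=4: Δ0=1100 Δ1=1110 Δ2=0110 Δ3=0010 | 3Δ
t=5: Δ0=0010 Δ1=0000 | 1Δ
t=6: Δ0=0000 Δ1=0010 Δ2=1010 Δ3=1110 | 3Δ
t=7: Δ0=1110 Δ1=1100 | 1Δ
t=8: Δ0=1100 Δ1=1110 Δ2=0110 Δ3=0010 | 3Δ
t=9: Δ0=0010 Δ1=0000 | 1Δ
t=10: Δ0=0000 Δ1=0010 Δ2=1010 Δ3=1110 | 3Δ
t=11: Δ0=1110 Δ1=1100 | 1Δ
t=12: Δ0=1100 Δ1=1110 Δ2=0110 Δ3=0010 | 3Δ
t=13: Δ0=0010 Δ1=0000 | 1Δ
t=14: Δ0=0000 Δ1=0010 Δ2=1010 Δ3=1110 | 3Δ
t=15: Δ0=1110 Δ1=1100 | 1Δ
t=16: Δ0=1100 Δ1=1110 Δ2=0110 Δ3=0010 | 3Δ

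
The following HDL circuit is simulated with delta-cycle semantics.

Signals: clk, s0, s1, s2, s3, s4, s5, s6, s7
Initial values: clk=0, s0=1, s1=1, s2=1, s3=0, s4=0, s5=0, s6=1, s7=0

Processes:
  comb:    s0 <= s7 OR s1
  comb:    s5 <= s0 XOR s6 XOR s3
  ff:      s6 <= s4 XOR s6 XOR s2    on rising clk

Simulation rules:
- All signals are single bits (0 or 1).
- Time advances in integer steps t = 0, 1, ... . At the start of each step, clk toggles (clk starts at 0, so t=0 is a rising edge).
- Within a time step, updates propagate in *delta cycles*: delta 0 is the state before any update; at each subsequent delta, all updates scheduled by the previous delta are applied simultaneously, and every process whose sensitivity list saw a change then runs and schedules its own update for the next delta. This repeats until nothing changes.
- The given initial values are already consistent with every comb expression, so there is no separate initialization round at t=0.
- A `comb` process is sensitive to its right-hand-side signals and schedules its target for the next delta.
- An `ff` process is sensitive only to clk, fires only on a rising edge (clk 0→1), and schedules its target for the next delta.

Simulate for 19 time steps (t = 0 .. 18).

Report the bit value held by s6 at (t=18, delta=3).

t0.Δ0 s0=1 clk=0 s3=0 s2=1 s1=1 s5=0 s6=1 s7=0 s4=0
t0.Δ1 s0=1 clk=1 s3=0 s2=1 s1=1 s5=0 s6=1 s7=0 s4=0
t0.Δ2 s0=1 clk=1 s3=0 s2=1 s1=1 s5=0 s6=0 s7=0 s4=0
t0.Δ3 s0=1 clk=1 s3=0 s2=1 s1=1 s5=1 s6=0 s7=0 s4=0
t1.Δ0 s0=1 clk=1 s3=0 s2=1 s1=1 s5=1 s6=0 s7=0 s4=0
t1.Δ1 s0=1 clk=0 s3=0 s2=1 s1=1 s5=1 s6=0 s7=0 s4=0
t2.Δ0 s0=1 clk=0 s3=0 s2=1 s1=1 s5=1 s6=0 s7=0 s4=0
t2.Δ1 s0=1 clk=1 s3=0 s2=1 s1=1 s5=1 s6=0 s7=0 s4=0
t2.Δ2 s0=1 clk=1 s3=0 s2=1 s1=1 s5=1 s6=1 s7=0 s4=0
t2.Δ3 s0=1 clk=1 s3=0 s2=1 s1=1 s5=0 s6=1 s7=0 s4=0
t3.Δ0 s0=1 clk=1 s3=0 s2=1 s1=1 s5=0 s6=1 s7=0 s4=0
t3.Δ1 s0=1 clk=0 s3=0 s2=1 s1=1 s5=0 s6=1 s7=0 s4=0
t4.Δ0 s0=1 clk=0 s3=0 s2=1 s1=1 s5=0 s6=1 s7=0 s4=0
t4.Δ1 s0=1 clk=1 s3=0 s2=1 s1=1 s5=0 s6=1 s7=0 s4=0
t4.Δ2 s0=1 clk=1 s3=0 s2=1 s1=1 s5=0 s6=0 s7=0 s4=0
t4.Δ3 s0=1 clk=1 s3=0 s2=1 s1=1 s5=1 s6=0 s7=0 s4=0
t5.Δ0 s0=1 clk=1 s3=0 s2=1 s1=1 s5=1 s6=0 s7=0 s4=0
t5.Δ1 s0=1 clk=0 s3=0 s2=1 s1=1 s5=1 s6=0 s7=0 s4=0
t6.Δ0 s0=1 clk=0 s3=0 s2=1 s1=1 s5=1 s6=0 s7=0 s4=0
t6.Δ1 s0=1 clk=1 s3=0 s2=1 s1=1 s5=1 s6=0 s7=0 s4=0
t6.Δ2 s0=1 clk=1 s3=0 s2=1 s1=1 s5=1 s6=1 s7=0 s4=0
t6.Δ3 s0=1 clk=1 s3=0 s2=1 s1=1 s5=0 s6=1 s7=0 s4=0
t7.Δ0 s0=1 clk=1 s3=0 s2=1 s1=1 s5=0 s6=1 s7=0 s4=0
t7.Δ1 s0=1 clk=0 s3=0 s2=1 s1=1 s5=0 s6=1 s7=0 s4=0
t8.Δ0 s0=1 clk=0 s3=0 s2=1 s1=1 s5=0 s6=1 s7=0 s4=0
t8.Δ1 s0=1 clk=1 s3=0 s2=1 s1=1 s5=0 s6=1 s7=0 s4=0
t8.Δ2 s0=1 clk=1 s3=0 s2=1 s1=1 s5=0 s6=0 s7=0 s4=0
t8.Δ3 s0=1 clk=1 s3=0 s2=1 s1=1 s5=1 s6=0 s7=0 s4=0
t9.Δ0 s0=1 clk=1 s3=0 s2=1 s1=1 s5=1 s6=0 s7=0 s4=0
t9.Δ1 s0=1 clk=0 s3=0 s2=1 s1=1 s5=1 s6=0 s7=0 s4=0
t10.Δ0 s0=1 clk=0 s3=0 s2=1 s1=1 s5=1 s6=0 s7=0 s4=0
t10.Δ1 s0=1 clk=1 s3=0 s2=1 s1=1 s5=1 s6=0 s7=0 s4=0
t10.Δ2 s0=1 clk=1 s3=0 s2=1 s1=1 s5=1 s6=1 s7=0 s4=0
t10.Δ3 s0=1 clk=1 s3=0 s2=1 s1=1 s5=0 s6=1 s7=0 s4=0
t11.Δ0 s0=1 clk=1 s3=0 s2=1 s1=1 s5=0 s6=1 s7=0 s4=0
t11.Δ1 s0=1 clk=0 s3=0 s2=1 s1=1 s5=0 s6=1 s7=0 s4=0
t12.Δ0 s0=1 clk=0 s3=0 s2=1 s1=1 s5=0 s6=1 s7=0 s4=0
t12.Δ1 s0=1 clk=1 s3=0 s2=1 s1=1 s5=0 s6=1 s7=0 s4=0
t12.Δ2 s0=1 clk=1 s3=0 s2=1 s1=1 s5=0 s6=0 s7=0 s4=0
t12.Δ3 s0=1 clk=1 s3=0 s2=1 s1=1 s5=1 s6=0 s7=0 s4=0
t13.Δ0 s0=1 clk=1 s3=0 s2=1 s1=1 s5=1 s6=0 s7=0 s4=0
t13.Δ1 s0=1 clk=0 s3=0 s2=1 s1=1 s5=1 s6=0 s7=0 s4=0
t14.Δ0 s0=1 clk=0 s3=0 s2=1 s1=1 s5=1 s6=0 s7=0 s4=0
t14.Δ1 s0=1 clk=1 s3=0 s2=1 s1=1 s5=1 s6=0 s7=0 s4=0
t14.Δ2 s0=1 clk=1 s3=0 s2=1 s1=1 s5=1 s6=1 s7=0 s4=0
t14.Δ3 s0=1 clk=1 s3=0 s2=1 s1=1 s5=0 s6=1 s7=0 s4=0
t15.Δ0 s0=1 clk=1 s3=0 s2=1 s1=1 s5=0 s6=1 s7=0 s4=0
t15.Δ1 s0=1 clk=0 s3=0 s2=1 s1=1 s5=0 s6=1 s7=0 s4=0
t16.Δ0 s0=1 clk=0 s3=0 s2=1 s1=1 s5=0 s6=1 s7=0 s4=0
t16.Δ1 s0=1 clk=1 s3=0 s2=1 s1=1 s5=0 s6=1 s7=0 s4=0
t16.Δ2 s0=1 clk=1 s3=0 s2=1 s1=1 s5=0 s6=0 s7=0 s4=0
t16.Δ3 s0=1 clk=1 s3=0 s2=1 s1=1 s5=1 s6=0 s7=0 s4=0
t17.Δ0 s0=1 clk=1 s3=0 s2=1 s1=1 s5=1 s6=0 s7=0 s4=0
t17.Δ1 s0=1 clk=0 s3=0 s2=1 s1=1 s5=1 s6=0 s7=0 s4=0
t18.Δ0 s0=1 clk=0 s3=0 s2=1 s1=1 s5=1 s6=0 s7=0 s4=0
t18.Δ1 s0=1 clk=1 s3=0 s2=1 s1=1 s5=1 s6=0 s7=0 s4=0
t18.Δ2 s0=1 clk=1 s3=0 s2=1 s1=1 s5=1 s6=1 s7=0 s4=0
t18.Δ3 s0=1 clk=1 s3=0 s2=1 s1=1 s5=0 s6=1 s7=0 s4=0

1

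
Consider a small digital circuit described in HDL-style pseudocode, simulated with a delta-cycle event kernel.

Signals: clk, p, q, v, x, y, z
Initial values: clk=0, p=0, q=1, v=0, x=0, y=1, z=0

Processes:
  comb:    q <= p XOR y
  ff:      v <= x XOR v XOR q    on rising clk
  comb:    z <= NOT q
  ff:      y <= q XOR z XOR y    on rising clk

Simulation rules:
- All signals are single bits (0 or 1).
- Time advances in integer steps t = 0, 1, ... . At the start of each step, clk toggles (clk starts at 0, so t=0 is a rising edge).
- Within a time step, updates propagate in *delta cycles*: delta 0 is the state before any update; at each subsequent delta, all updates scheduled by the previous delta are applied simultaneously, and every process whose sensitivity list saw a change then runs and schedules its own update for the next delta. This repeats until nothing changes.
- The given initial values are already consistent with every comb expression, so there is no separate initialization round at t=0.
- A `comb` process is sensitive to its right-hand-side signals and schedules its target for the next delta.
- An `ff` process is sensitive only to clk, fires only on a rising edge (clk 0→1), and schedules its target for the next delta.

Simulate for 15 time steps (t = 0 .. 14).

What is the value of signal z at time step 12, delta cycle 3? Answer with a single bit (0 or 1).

t0.Δ0 v=0 p=0 x=0 z=0 y=1 q=1 clk=0
t0.Δ1 v=0 p=0 x=0 z=0 y=1 q=1 clk=1
t0.Δ2 v=1 p=0 x=0 z=0 y=0 q=1 clk=1
t0.Δ3 v=1 p=0 x=0 z=0 y=0 q=0 clk=1
t0.Δ4 v=1 p=0 x=0 z=1 y=0 q=0 clk=1
t1.Δ0 v=1 p=0 x=0 z=1 y=0 q=0 clk=1
t1.Δ1 v=1 p=0 x=0 z=1 y=0 q=0 clk=0
t2.Δ0 v=1 p=0 x=0 z=1 y=0 q=0 clk=0
t2.Δ1 v=1 p=0 x=0 z=1 y=0 q=0 clk=1
t2.Δ2 v=1 p=0 x=0 z=1 y=1 q=0 clk=1
t2.Δ3 v=1 p=0 x=0 z=1 y=1 q=1 clk=1
t2.Δ4 v=1 p=0 x=0 z=0 y=1 q=1 clk=1
t3.Δ0 v=1 p=0 x=0 z=0 y=1 q=1 clk=1
t3.Δ1 v=1 p=0 x=0 z=0 y=1 q=1 clk=0
t4.Δ0 v=1 p=0 x=0 z=0 y=1 q=1 clk=0
t4.Δ1 v=1 p=0 x=0 z=0 y=1 q=1 clk=1
t4.Δ2 v=0 p=0 x=0 z=0 y=0 q=1 clk=1
t4.Δ3 v=0 p=0 x=0 z=0 y=0 q=0 clk=1
t4.Δ4 v=0 p=0 x=0 z=1 y=0 q=0 clk=1
t5.Δ0 v=0 p=0 x=0 z=1 y=0 q=0 clk=1
t5.Δ1 v=0 p=0 x=0 z=1 y=0 q=0 clk=0
t6.Δ0 v=0 p=0 x=0 z=1 y=0 q=0 clk=0
t6.Δ1 v=0 p=0 x=0 z=1 y=0 q=0 clk=1
t6.Δ2 v=0 p=0 x=0 z=1 y=1 q=0 clk=1
t6.Δ3 v=0 p=0 x=0 z=1 y=1 q=1 clk=1
t6.Δ4 v=0 p=0 x=0 z=0 y=1 q=1 clk=1
t7.Δ0 v=0 p=0 x=0 z=0 y=1 q=1 clk=1
t7.Δ1 v=0 p=0 x=0 z=0 y=1 q=1 clk=0
t8.Δ0 v=0 p=0 x=0 z=0 y=1 q=1 clk=0
t8.Δ1 v=0 p=0 x=0 z=0 y=1 q=1 clk=1
t8.Δ2 v=1 p=0 x=0 z=0 y=0 q=1 clk=1
t8.Δ3 v=1 p=0 x=0 z=0 y=0 q=0 clk=1
t8.Δ4 v=1 p=0 x=0 z=1 y=0 q=0 clk=1
t9.Δ0 v=1 p=0 x=0 z=1 y=0 q=0 clk=1
t9.Δ1 v=1 p=0 x=0 z=1 y=0 q=0 clk=0
t10.Δ0 v=1 p=0 x=0 z=1 y=0 q=0 clk=0
t10.Δ1 v=1 p=0 x=0 z=1 y=0 q=0 clk=1
t10.Δ2 v=1 p=0 x=0 z=1 y=1 q=0 clk=1
t10.Δ3 v=1 p=0 x=0 z=1 y=1 q=1 clk=1
t10.Δ4 v=1 p=0 x=0 z=0 y=1 q=1 clk=1
t11.Δ0 v=1 p=0 x=0 z=0 y=1 q=1 clk=1
t11.Δ1 v=1 p=0 x=0 z=0 y=1 q=1 clk=0
t12.Δ0 v=1 p=0 x=0 z=0 y=1 q=1 clk=0
t12.Δ1 v=1 p=0 x=0 z=0 y=1 q=1 clk=1
t12.Δ2 v=0 p=0 x=0 z=0 y=0 q=1 clk=1
t12.Δ3 v=0 p=0 x=0 z=0 y=0 q=0 clk=1
t12.Δ4 v=0 p=0 x=0 z=1 y=0 q=0 clk=1
t13.Δ0 v=0 p=0 x=0 z=1 y=0 q=0 clk=1
t13.Δ1 v=0 p=0 x=0 z=1 y=0 q=0 clk=0
t14.Δ0 v=0 p=0 x=0 z=1 y=0 q=0 clk=0
t14.Δ1 v=0 p=0 x=0 z=1 y=0 q=0 clk=1
t14.Δ2 v=0 p=0 x=0 z=1 y=1 q=0 clk=1
t14.Δ3 v=0 p=0 x=0 z=1 y=1 q=1 clk=1
t14.Δ4 v=0 p=0 x=0 z=0 y=1 q=1 clk=1

0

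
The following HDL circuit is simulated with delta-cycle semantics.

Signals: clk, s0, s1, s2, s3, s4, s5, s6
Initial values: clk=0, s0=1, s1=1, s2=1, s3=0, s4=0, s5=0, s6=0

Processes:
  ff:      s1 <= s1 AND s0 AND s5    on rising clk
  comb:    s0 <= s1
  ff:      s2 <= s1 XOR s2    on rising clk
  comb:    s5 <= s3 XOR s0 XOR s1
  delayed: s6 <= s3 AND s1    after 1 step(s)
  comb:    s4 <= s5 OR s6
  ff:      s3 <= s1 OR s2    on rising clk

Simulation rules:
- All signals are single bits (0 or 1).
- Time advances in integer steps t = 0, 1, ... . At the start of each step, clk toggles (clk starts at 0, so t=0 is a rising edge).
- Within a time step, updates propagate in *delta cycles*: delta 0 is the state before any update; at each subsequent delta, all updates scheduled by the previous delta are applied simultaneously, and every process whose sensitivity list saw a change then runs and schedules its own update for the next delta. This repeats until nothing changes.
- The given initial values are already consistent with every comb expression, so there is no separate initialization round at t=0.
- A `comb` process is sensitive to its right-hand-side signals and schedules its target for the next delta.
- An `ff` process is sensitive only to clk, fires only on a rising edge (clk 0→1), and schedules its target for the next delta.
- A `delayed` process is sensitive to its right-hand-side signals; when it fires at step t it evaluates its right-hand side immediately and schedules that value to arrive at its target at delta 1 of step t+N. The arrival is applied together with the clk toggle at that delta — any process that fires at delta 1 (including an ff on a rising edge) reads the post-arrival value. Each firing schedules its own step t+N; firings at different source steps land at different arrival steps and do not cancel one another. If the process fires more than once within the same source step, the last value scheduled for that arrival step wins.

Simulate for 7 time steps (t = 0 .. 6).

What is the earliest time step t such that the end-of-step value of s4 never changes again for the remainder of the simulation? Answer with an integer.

t0.Δ0 s3=0 s4=0 s5=0 s6=0 s1=1 s0=1 s2=1 clk=0
t0.Δ1 s3=0 s4=0 s5=0 s6=0 s1=1 s0=1 s2=1 clk=1
t0.Δ2 s3=1 s4=0 s5=0 s6=0 s1=0 s0=1 s2=0 clk=1
t0.Δ3 s3=1 s4=0 s5=0 s6=0 s1=0 s0=0 s2=0 clk=1
t0.Δ4 s3=1 s4=0 s5=1 s6=0 s1=0 s0=0 s2=0 clk=1
t0.Δ5 s3=1 s4=1 s5=1 s6=0 s1=0 s0=0 s2=0 clk=1
t1.Δ0 s3=1 s4=1 s5=1 s6=0 s1=0 s0=0 s2=0 clk=1
t1.Δ1 s3=1 s4=1 s5=1 s6=0 s1=0 s0=0 s2=0 clk=0
t2.Δ0 s3=1 s4=1 s5=1 s6=0 s1=0 s0=0 s2=0 clk=0
t2.Δ1 s3=1 s4=1 s5=1 s6=0 s1=0 s0=0 s2=0 clk=1
t2.Δ2 s3=0 s4=1 s5=1 s6=0 s1=0 s0=0 s2=0 clk=1
t2.Δ3 s3=0 s4=1 s5=0 s6=0 s1=0 s0=0 s2=0 clk=1
t2.Δ4 s3=0 s4=0 s5=0 s6=0 s1=0 s0=0 s2=0 clk=1
t3.Δ0 s3=0 s4=0 s5=0 s6=0 s1=0 s0=0 s2=0 clk=1
t3.Δ1 s3=0 s4=0 s5=0 s6=0 s1=0 s0=0 s2=0 clk=0
t4.Δ0 s3=0 s4=0 s5=0 s6=0 s1=0 s0=0 s2=0 clk=0
t4.Δ1 s3=0 s4=0 s5=0 s6=0 s1=0 s0=0 s2=0 clk=1
t5.Δ0 s3=0 s4=0 s5=0 s6=0 s1=0 s0=0 s2=0 clk=1
t5.Δ1 s3=0 s4=0 s5=0 s6=0 s1=0 s0=0 s2=0 clk=0
t6.Δ0 s3=0 s4=0 s5=0 s6=0 s1=0 s0=0 s2=0 clk=0
t6.Δ1 s3=0 s4=0 s5=0 s6=0 s1=0 s0=0 s2=0 clk=1

2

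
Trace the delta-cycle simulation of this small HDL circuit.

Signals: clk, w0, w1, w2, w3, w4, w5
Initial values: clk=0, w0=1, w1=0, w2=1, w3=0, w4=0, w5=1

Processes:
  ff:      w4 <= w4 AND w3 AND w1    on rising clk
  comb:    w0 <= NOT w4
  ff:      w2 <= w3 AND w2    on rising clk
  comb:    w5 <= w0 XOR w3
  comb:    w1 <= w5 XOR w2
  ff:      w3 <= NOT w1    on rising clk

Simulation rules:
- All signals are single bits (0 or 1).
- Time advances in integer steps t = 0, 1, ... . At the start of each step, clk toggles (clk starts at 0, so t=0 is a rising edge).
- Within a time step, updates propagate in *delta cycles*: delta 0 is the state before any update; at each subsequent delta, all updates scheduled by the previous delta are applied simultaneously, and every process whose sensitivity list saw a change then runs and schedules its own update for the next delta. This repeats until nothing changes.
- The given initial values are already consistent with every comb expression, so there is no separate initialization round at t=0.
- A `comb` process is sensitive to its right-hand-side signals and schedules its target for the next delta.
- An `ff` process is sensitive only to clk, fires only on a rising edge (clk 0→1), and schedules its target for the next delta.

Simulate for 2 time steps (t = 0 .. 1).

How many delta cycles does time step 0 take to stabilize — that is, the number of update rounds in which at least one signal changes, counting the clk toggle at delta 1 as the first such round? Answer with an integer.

4

[bits: w4,w5,w2,w0,w3,clk,w1]
t=0: Δ0=0111000 Δ1=0111010 Δ2=0101110 Δ3=0001111 Δ4=0001110 | 4Δ
t=1: Δ0=0001110 Δ1=0001100 | 1Δ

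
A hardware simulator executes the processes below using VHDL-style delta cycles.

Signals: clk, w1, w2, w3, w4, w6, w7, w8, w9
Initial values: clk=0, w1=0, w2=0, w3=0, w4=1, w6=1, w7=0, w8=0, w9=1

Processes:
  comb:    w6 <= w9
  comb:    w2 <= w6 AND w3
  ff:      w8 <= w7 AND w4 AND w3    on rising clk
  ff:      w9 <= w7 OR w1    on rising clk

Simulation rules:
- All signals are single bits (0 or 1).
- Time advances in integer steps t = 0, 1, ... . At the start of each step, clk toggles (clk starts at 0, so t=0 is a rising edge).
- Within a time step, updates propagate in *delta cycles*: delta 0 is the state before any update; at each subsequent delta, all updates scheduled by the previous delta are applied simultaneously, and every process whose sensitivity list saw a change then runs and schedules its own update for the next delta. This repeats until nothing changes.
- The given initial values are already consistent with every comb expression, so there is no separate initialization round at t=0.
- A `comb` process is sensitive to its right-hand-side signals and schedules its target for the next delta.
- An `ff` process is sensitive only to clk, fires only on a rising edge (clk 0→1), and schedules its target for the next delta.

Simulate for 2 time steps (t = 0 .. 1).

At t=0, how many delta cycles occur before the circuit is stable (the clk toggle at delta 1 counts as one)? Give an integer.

[bits: w2,w6,w3,w7,w1,w9,w4,clk,w8]
t=0: Δ0=010001100 Δ1=010001110 Δ2=010000110 Δ3=000000110 | 3Δ
t=1: Δ0=000000110 Δ1=000000100 | 1Δ

3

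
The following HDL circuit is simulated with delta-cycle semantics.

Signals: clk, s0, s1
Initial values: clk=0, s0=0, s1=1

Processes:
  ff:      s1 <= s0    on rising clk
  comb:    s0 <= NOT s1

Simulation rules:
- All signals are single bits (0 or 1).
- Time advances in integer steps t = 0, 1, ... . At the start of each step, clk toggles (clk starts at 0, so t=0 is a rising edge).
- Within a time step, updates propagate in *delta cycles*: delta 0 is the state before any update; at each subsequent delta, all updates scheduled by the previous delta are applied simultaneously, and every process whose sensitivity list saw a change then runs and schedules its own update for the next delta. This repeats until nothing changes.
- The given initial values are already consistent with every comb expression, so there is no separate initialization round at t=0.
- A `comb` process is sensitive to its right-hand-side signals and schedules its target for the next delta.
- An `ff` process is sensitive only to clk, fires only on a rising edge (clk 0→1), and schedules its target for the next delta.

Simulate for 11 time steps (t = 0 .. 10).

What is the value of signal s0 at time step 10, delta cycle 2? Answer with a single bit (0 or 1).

t=0 Δ0: s1=1 clk=0 s0=0
  Δ1: clk:0→1
  Δ2: s1:1→0
  Δ3: s0:0→1
  (3Δ to stable)
t=1 Δ0: s1=0 clk=1 s0=1
  Δ1: clk:1→0
  (1Δ to stable)
t=2 Δ0: s1=0 clk=0 s0=1
  Δ1: clk:0→1
  Δ2: s1:0→1
  Δ3: s0:1→0
  (3Δ to stable)
t=3 Δ0: s1=1 clk=1 s0=0
  Δ1: clk:1→0
  (1Δ to stable)
t=4 Δ0: s1=1 clk=0 s0=0
  Δ1: clk:0→1
  Δ2: s1:1→0
  Δ3: s0:0→1
  (3Δ to stable)
t=5 Δ0: s1=0 clk=1 s0=1
  Δ1: clk:1→0
  (1Δ to stable)
t=6 Δ0: s1=0 clk=0 s0=1
  Δ1: clk:0→1
  Δ2: s1:0→1
  Δ3: s0:1→0
  (3Δ to stable)
t=7 Δ0: s1=1 clk=1 s0=0
  Δ1: clk:1→0
  (1Δ to stable)
t=8 Δ0: s1=1 clk=0 s0=0
  Δ1: clk:0→1
  Δ2: s1:1→0
  Δ3: s0:0→1
  (3Δ to stable)
t=9 Δ0: s1=0 clk=1 s0=1
  Δ1: clk:1→0
  (1Δ to stable)
t=10 Δ0: s1=0 clk=0 s0=1
  Δ1: clk:0→1
  Δ2: s1:0→1
  Δ3: s0:1→0
  (3Δ to stable)

1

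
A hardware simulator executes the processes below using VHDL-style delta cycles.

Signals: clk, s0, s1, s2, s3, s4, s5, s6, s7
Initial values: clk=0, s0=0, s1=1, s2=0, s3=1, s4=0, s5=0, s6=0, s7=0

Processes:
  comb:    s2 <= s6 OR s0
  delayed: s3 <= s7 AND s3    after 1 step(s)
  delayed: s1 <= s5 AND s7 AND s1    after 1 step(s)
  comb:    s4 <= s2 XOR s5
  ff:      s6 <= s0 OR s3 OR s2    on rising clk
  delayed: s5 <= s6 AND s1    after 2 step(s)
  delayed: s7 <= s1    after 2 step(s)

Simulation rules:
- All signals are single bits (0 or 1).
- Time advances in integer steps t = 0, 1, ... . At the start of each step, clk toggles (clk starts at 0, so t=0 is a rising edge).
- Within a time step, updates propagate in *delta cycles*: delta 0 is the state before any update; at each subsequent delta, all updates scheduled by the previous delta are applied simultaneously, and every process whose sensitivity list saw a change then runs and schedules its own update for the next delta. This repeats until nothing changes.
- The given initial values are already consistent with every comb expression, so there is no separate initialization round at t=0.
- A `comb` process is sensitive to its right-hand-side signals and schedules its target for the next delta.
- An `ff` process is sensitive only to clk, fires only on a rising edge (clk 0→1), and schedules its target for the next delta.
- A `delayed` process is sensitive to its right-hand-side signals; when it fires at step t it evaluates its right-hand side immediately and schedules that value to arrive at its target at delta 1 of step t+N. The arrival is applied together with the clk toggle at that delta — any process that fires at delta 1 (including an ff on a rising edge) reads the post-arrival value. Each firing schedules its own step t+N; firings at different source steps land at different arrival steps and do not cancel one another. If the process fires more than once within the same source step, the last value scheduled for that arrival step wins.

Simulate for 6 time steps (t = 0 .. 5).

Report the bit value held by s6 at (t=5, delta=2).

t=0 Δ0: s3=1 clk=0 s5=0 s7=0 s6=0 s0=0 s1=1 s2=0 s4=0
  Δ1: clk:0→1
  Δ2: s6:0→1
  Δ3: s2:0→1
  Δ4: s4:0→1
  (4Δ to stable)
t=1 Δ0: s3=1 clk=1 s5=0 s7=0 s6=1 s0=0 s1=1 s2=1 s4=1
  Δ1: clk:1→0
  (1Δ to stable)
t=2 Δ0: s3=1 clk=0 s5=0 s7=0 s6=1 s0=0 s1=1 s2=1 s4=1
  Δ1: clk:0→1, s5:0→1
  Δ2: s4:1→0
  (2Δ to stable)
t=3 Δ0: s3=1 clk=1 s5=1 s7=0 s6=1 s0=0 s1=1 s2=1 s4=0
  Δ1: clk:1→0, s1:1→0
  (1Δ to stable)
t=4 Δ0: s3=1 clk=0 s5=1 s7=0 s6=1 s0=0 s1=0 s2=1 s4=0
  Δ1: clk:0→1
  (1Δ to stable)
t=5 Δ0: s3=1 clk=1 s5=1 s7=0 s6=1 s0=0 s1=0 s2=1 s4=0
  Δ1: clk:1→0, s5:1→0
  Δ2: s4:0→1
  (2Δ to stable)

1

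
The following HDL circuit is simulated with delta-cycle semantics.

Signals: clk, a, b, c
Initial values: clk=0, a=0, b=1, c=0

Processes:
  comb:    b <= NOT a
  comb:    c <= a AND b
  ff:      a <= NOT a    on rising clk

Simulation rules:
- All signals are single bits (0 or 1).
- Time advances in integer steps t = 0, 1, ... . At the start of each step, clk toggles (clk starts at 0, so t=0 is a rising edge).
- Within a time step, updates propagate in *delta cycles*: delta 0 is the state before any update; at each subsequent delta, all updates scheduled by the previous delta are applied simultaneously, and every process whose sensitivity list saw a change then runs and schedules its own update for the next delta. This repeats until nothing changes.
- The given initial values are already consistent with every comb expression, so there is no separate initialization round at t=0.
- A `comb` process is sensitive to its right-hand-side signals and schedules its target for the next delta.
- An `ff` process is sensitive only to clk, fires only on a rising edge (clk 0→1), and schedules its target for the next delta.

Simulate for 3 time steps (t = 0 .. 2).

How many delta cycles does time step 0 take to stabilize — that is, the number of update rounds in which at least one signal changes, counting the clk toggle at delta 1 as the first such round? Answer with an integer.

4

[bits: clk,b,a,c]
t=0: Δ0=0100 Δ1=1100 Δ2=1110 Δ3=1011 Δ4=1010 | 4Δ
t=1: Δ0=1010 Δ1=0010 | 1Δ
t=2: Δ0=0010 Δ1=1010 Δ2=1000 Δ3=1100 | 3Δ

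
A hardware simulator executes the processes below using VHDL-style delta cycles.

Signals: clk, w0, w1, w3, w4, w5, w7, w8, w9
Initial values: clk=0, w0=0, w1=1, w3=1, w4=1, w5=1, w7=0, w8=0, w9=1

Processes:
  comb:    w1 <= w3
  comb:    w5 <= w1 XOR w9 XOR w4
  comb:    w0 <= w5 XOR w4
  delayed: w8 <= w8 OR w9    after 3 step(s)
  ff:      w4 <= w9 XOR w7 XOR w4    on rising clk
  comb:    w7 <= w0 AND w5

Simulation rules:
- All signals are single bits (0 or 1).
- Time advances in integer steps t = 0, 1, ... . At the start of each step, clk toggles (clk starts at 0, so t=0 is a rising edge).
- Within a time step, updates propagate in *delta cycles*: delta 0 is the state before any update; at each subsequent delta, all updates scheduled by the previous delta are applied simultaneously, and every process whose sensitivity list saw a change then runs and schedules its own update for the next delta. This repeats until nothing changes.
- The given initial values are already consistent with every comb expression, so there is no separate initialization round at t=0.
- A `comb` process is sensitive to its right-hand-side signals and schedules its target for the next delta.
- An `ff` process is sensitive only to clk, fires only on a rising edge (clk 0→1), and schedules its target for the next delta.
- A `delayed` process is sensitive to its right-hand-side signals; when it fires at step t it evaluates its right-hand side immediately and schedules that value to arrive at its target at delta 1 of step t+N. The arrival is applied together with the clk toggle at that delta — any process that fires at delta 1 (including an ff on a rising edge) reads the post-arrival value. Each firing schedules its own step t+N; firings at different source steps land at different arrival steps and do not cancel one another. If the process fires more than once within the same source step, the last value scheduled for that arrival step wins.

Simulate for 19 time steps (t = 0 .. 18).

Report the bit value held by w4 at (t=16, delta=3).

t0.Δ0 clk=0 w5=1 w1=1 w3=1 w0=0 w8=0 w9=1 w4=1 w7=0
t0.Δ1 clk=1 w5=1 w1=1 w3=1 w0=0 w8=0 w9=1 w4=1 w7=0
t0.Δ2 clk=1 w5=1 w1=1 w3=1 w0=0 w8=0 w9=1 w4=0 w7=0
t0.Δ3 clk=1 w5=0 w1=1 w3=1 w0=1 w8=0 w9=1 w4=0 w7=0
t0.Δ4 clk=1 w5=0 w1=1 w3=1 w0=0 w8=0 w9=1 w4=0 w7=0
t1.Δ0 clk=1 w5=0 w1=1 w3=1 w0=0 w8=0 w9=1 w4=0 w7=0
t1.Δ1 clk=0 w5=0 w1=1 w3=1 w0=0 w8=0 w9=1 w4=0 w7=0
t2.Δ0 clk=0 w5=0 w1=1 w3=1 w0=0 w8=0 w9=1 w4=0 w7=0
t2.Δ1 clk=1 w5=0 w1=1 w3=1 w0=0 w8=0 w9=1 w4=0 w7=0
t2.Δ2 clk=1 w5=0 w1=1 w3=1 w0=0 w8=0 w9=1 w4=1 w7=0
t2.Δ3 clk=1 w5=1 w1=1 w3=1 w0=1 w8=0 w9=1 w4=1 w7=0
t2.Δ4 clk=1 w5=1 w1=1 w3=1 w0=0 w8=0 w9=1 w4=1 w7=1
t2.Δ5 clk=1 w5=1 w1=1 w3=1 w0=0 w8=0 w9=1 w4=1 w7=0
t3.Δ0 clk=1 w5=1 w1=1 w3=1 w0=0 w8=0 w9=1 w4=1 w7=0
t3.Δ1 clk=0 w5=1 w1=1 w3=1 w0=0 w8=0 w9=1 w4=1 w7=0
t4.Δ0 clk=0 w5=1 w1=1 w3=1 w0=0 w8=0 w9=1 w4=1 w7=0
t4.Δ1 clk=1 w5=1 w1=1 w3=1 w0=0 w8=0 w9=1 w4=1 w7=0
t4.Δ2 clk=1 w5=1 w1=1 w3=1 w0=0 w8=0 w9=1 w4=0 w7=0
t4.Δ3 clk=1 w5=0 w1=1 w3=1 w0=1 w8=0 w9=1 w4=0 w7=0
t4.Δ4 clk=1 w5=0 w1=1 w3=1 w0=0 w8=0 w9=1 w4=0 w7=0
t5.Δ0 clk=1 w5=0 w1=1 w3=1 w0=0 w8=0 w9=1 w4=0 w7=0
t5.Δ1 clk=0 w5=0 w1=1 w3=1 w0=0 w8=0 w9=1 w4=0 w7=0
t6.Δ0 clk=0 w5=0 w1=1 w3=1 w0=0 w8=0 w9=1 w4=0 w7=0
t6.Δ1 clk=1 w5=0 w1=1 w3=1 w0=0 w8=0 w9=1 w4=0 w7=0
t6.Δ2 clk=1 w5=0 w1=1 w3=1 w0=0 w8=0 w9=1 w4=1 w7=0
t6.Δ3 clk=1 w5=1 w1=1 w3=1 w0=1 w8=0 w9=1 w4=1 w7=0
t6.Δ4 clk=1 w5=1 w1=1 w3=1 w0=0 w8=0 w9=1 w4=1 w7=1
t6.Δ5 clk=1 w5=1 w1=1 w3=1 w0=0 w8=0 w9=1 w4=1 w7=0
t7.Δ0 clk=1 w5=1 w1=1 w3=1 w0=0 w8=0 w9=1 w4=1 w7=0
t7.Δ1 clk=0 w5=1 w1=1 w3=1 w0=0 w8=0 w9=1 w4=1 w7=0
t8.Δ0 clk=0 w5=1 w1=1 w3=1 w0=0 w8=0 w9=1 w4=1 w7=0
t8.Δ1 clk=1 w5=1 w1=1 w3=1 w0=0 w8=0 w9=1 w4=1 w7=0
t8.Δ2 clk=1 w5=1 w1=1 w3=1 w0=0 w8=0 w9=1 w4=0 w7=0
t8.Δ3 clk=1 w5=0 w1=1 w3=1 w0=1 w8=0 w9=1 w4=0 w7=0
t8.Δ4 clk=1 w5=0 w1=1 w3=1 w0=0 w8=0 w9=1 w4=0 w7=0
t9.Δ0 clk=1 w5=0 w1=1 w3=1 w0=0 w8=0 w9=1 w4=0 w7=0
t9.Δ1 clk=0 w5=0 w1=1 w3=1 w0=0 w8=0 w9=1 w4=0 w7=0
t10.Δ0 clk=0 w5=0 w1=1 w3=1 w0=0 w8=0 w9=1 w4=0 w7=0
t10.Δ1 clk=1 w5=0 w1=1 w3=1 w0=0 w8=0 w9=1 w4=0 w7=0
t10.Δ2 clk=1 w5=0 w1=1 w3=1 w0=0 w8=0 w9=1 w4=1 w7=0
t10.Δ3 clk=1 w5=1 w1=1 w3=1 w0=1 w8=0 w9=1 w4=1 w7=0
t10.Δ4 clk=1 w5=1 w1=1 w3=1 w0=0 w8=0 w9=1 w4=1 w7=1
t10.Δ5 clk=1 w5=1 w1=1 w3=1 w0=0 w8=0 w9=1 w4=1 w7=0
t11.Δ0 clk=1 w5=1 w1=1 w3=1 w0=0 w8=0 w9=1 w4=1 w7=0
t11.Δ1 clk=0 w5=1 w1=1 w3=1 w0=0 w8=0 w9=1 w4=1 w7=0
t12.Δ0 clk=0 w5=1 w1=1 w3=1 w0=0 w8=0 w9=1 w4=1 w7=0
t12.Δ1 clk=1 w5=1 w1=1 w3=1 w0=0 w8=0 w9=1 w4=1 w7=0
t12.Δ2 clk=1 w5=1 w1=1 w3=1 w0=0 w8=0 w9=1 w4=0 w7=0
t12.Δ3 clk=1 w5=0 w1=1 w3=1 w0=1 w8=0 w9=1 w4=0 w7=0
t12.Δ4 clk=1 w5=0 w1=1 w3=1 w0=0 w8=0 w9=1 w4=0 w7=0
t13.Δ0 clk=1 w5=0 w1=1 w3=1 w0=0 w8=0 w9=1 w4=0 w7=0
t13.Δ1 clk=0 w5=0 w1=1 w3=1 w0=0 w8=0 w9=1 w4=0 w7=0
t14.Δ0 clk=0 w5=0 w1=1 w3=1 w0=0 w8=0 w9=1 w4=0 w7=0
t14.Δ1 clk=1 w5=0 w1=1 w3=1 w0=0 w8=0 w9=1 w4=0 w7=0
t14.Δ2 clk=1 w5=0 w1=1 w3=1 w0=0 w8=0 w9=1 w4=1 w7=0
t14.Δ3 clk=1 w5=1 w1=1 w3=1 w0=1 w8=0 w9=1 w4=1 w7=0
t14.Δ4 clk=1 w5=1 w1=1 w3=1 w0=0 w8=0 w9=1 w4=1 w7=1
t14.Δ5 clk=1 w5=1 w1=1 w3=1 w0=0 w8=0 w9=1 w4=1 w7=0
t15.Δ0 clk=1 w5=1 w1=1 w3=1 w0=0 w8=0 w9=1 w4=1 w7=0
t15.Δ1 clk=0 w5=1 w1=1 w3=1 w0=0 w8=0 w9=1 w4=1 w7=0
t16.Δ0 clk=0 w5=1 w1=1 w3=1 w0=0 w8=0 w9=1 w4=1 w7=0
t16.Δ1 clk=1 w5=1 w1=1 w3=1 w0=0 w8=0 w9=1 w4=1 w7=0
t16.Δ2 clk=1 w5=1 w1=1 w3=1 w0=0 w8=0 w9=1 w4=0 w7=0
t16.Δ3 clk=1 w5=0 w1=1 w3=1 w0=1 w8=0 w9=1 w4=0 w7=0
t16.Δ4 clk=1 w5=0 w1=1 w3=1 w0=0 w8=0 w9=1 w4=0 w7=0
t17.Δ0 clk=1 w5=0 w1=1 w3=1 w0=0 w8=0 w9=1 w4=0 w7=0
t17.Δ1 clk=0 w5=0 w1=1 w3=1 w0=0 w8=0 w9=1 w4=0 w7=0
t18.Δ0 clk=0 w5=0 w1=1 w3=1 w0=0 w8=0 w9=1 w4=0 w7=0
t18.Δ1 clk=1 w5=0 w1=1 w3=1 w0=0 w8=0 w9=1 w4=0 w7=0
t18.Δ2 clk=1 w5=0 w1=1 w3=1 w0=0 w8=0 w9=1 w4=1 w7=0
t18.Δ3 clk=1 w5=1 w1=1 w3=1 w0=1 w8=0 w9=1 w4=1 w7=0
t18.Δ4 clk=1 w5=1 w1=1 w3=1 w0=0 w8=0 w9=1 w4=1 w7=1
t18.Δ5 clk=1 w5=1 w1=1 w3=1 w0=0 w8=0 w9=1 w4=1 w7=0

0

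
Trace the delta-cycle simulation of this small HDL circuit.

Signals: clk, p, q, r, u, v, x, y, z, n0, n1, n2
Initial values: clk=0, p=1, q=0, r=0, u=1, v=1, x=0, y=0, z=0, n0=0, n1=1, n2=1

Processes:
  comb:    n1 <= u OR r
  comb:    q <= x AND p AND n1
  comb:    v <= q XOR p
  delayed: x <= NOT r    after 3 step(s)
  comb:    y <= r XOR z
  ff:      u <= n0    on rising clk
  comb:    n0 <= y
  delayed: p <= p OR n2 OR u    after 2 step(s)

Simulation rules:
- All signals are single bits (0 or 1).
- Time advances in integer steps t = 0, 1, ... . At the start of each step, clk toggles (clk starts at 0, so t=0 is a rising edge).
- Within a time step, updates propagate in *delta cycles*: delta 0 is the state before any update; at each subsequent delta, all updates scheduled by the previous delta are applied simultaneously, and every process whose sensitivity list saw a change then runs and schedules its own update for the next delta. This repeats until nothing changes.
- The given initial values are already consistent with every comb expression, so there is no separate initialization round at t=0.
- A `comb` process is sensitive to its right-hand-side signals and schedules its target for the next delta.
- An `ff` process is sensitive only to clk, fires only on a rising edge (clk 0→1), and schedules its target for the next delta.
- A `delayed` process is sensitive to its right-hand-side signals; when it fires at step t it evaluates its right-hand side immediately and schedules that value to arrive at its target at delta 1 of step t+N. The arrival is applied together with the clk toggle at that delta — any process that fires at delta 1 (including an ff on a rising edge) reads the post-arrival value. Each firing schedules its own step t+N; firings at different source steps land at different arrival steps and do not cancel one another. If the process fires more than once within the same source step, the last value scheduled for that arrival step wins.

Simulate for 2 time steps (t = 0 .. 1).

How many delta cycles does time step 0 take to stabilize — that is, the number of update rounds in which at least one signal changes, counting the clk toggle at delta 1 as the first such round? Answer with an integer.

3

[bits: y,v,q,x,n1,n0,z,p,u,n2,clk,r]
t=0: Δ0=010010011100 Δ1=010010011110 Δ2=010010010110 Δ3=010000010110 | 3Δ
t=1: Δ0=010000010110 Δ1=010000010100 | 1Δ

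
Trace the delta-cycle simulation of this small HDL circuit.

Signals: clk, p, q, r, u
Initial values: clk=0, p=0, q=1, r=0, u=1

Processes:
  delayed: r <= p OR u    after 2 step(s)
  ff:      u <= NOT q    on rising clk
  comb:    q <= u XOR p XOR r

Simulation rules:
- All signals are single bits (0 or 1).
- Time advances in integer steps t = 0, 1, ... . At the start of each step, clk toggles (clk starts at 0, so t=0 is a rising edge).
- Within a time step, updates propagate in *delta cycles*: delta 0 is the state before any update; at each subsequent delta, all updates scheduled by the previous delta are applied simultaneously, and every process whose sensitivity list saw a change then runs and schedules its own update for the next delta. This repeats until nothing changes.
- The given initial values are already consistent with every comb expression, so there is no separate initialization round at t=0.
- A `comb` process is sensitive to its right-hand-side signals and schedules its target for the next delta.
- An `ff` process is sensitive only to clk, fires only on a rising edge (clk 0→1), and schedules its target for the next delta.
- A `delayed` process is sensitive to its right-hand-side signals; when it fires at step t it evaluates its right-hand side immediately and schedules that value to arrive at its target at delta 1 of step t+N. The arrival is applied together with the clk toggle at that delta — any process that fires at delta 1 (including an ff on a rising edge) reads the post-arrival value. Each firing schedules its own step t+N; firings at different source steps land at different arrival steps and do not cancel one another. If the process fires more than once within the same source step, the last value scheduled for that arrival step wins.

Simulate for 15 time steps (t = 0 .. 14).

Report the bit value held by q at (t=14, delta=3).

1

t0.Δ0 r=0 q=1 clk=0 u=1 p=0
t0.Δ1 r=0 q=1 clk=1 u=1 p=0
t0.Δ2 r=0 q=1 clk=1 u=0 p=0
t0.Δ3 r=0 q=0 clk=1 u=0 p=0
t1.Δ0 r=0 q=0 clk=1 u=0 p=0
t1.Δ1 r=0 q=0 clk=0 u=0 p=0
t2.Δ0 r=0 q=0 clk=0 u=0 p=0
t2.Δ1 r=0 q=0 clk=1 u=0 p=0
t2.Δ2 r=0 q=0 clk=1 u=1 p=0
t2.Δ3 r=0 q=1 clk=1 u=1 p=0
t3.Δ0 r=0 q=1 clk=1 u=1 p=0
t3.Δ1 r=0 q=1 clk=0 u=1 p=0
t4.Δ0 r=0 q=1 clk=0 u=1 p=0
t4.Δ1 r=1 q=1 clk=1 u=1 p=0
t4.Δ2 r=1 q=0 clk=1 u=0 p=0
t4.Δ3 r=1 q=1 clk=1 u=0 p=0
t5.Δ0 r=1 q=1 clk=1 u=0 p=0
t5.Δ1 r=1 q=1 clk=0 u=0 p=0
t6.Δ0 r=1 q=1 clk=0 u=0 p=0
t6.Δ1 r=0 q=1 clk=1 u=0 p=0
t6.Δ2 r=0 q=0 clk=1 u=0 p=0
t7.Δ0 r=0 q=0 clk=1 u=0 p=0
t7.Δ1 r=0 q=0 clk=0 u=0 p=0
t8.Δ0 r=0 q=0 clk=0 u=0 p=0
t8.Δ1 r=0 q=0 clk=1 u=0 p=0
t8.Δ2 r=0 q=0 clk=1 u=1 p=0
t8.Δ3 r=0 q=1 clk=1 u=1 p=0
t9.Δ0 r=0 q=1 clk=1 u=1 p=0
t9.Δ1 r=0 q=1 clk=0 u=1 p=0
t10.Δ0 r=0 q=1 clk=0 u=1 p=0
t10.Δ1 r=1 q=1 clk=1 u=1 p=0
t10.Δ2 r=1 q=0 clk=1 u=0 p=0
t10.Δ3 r=1 q=1 clk=1 u=0 p=0
t11.Δ0 r=1 q=1 clk=1 u=0 p=0
t11.Δ1 r=1 q=1 clk=0 u=0 p=0
t12.Δ0 r=1 q=1 clk=0 u=0 p=0
t12.Δ1 r=0 q=1 clk=1 u=0 p=0
t12.Δ2 r=0 q=0 clk=1 u=0 p=0
t13.Δ0 r=0 q=0 clk=1 u=0 p=0
t13.Δ1 r=0 q=0 clk=0 u=0 p=0
t14.Δ0 r=0 q=0 clk=0 u=0 p=0
t14.Δ1 r=0 q=0 clk=1 u=0 p=0
t14.Δ2 r=0 q=0 clk=1 u=1 p=0
t14.Δ3 r=0 q=1 clk=1 u=1 p=0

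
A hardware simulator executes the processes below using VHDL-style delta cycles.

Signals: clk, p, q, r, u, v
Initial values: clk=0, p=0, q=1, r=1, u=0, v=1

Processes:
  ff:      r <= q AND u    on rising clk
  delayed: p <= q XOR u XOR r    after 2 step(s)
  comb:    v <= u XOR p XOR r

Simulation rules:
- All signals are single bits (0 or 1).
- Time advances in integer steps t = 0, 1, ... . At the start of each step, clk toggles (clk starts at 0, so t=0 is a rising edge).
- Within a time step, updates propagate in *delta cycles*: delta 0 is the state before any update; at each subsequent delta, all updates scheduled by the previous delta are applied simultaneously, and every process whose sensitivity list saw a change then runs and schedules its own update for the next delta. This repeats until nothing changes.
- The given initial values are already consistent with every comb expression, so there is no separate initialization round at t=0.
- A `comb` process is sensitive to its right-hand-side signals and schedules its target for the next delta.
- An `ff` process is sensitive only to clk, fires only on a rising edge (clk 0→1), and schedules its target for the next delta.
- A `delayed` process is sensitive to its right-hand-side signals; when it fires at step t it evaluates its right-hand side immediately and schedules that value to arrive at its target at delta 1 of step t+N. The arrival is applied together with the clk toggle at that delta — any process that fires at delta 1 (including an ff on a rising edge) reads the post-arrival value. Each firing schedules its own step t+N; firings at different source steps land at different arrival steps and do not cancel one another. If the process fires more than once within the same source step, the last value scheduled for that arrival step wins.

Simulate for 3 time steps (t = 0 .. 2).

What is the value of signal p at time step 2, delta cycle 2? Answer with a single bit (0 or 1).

t=0 Δ0: q=1 v=1 p=0 r=1 clk=0 u=0
  Δ1: clk:0→1
  Δ2: r:1→0
  Δ3: v:1→0
  (3Δ to stable)
t=1 Δ0: q=1 v=0 p=0 r=0 clk=1 u=0
  Δ1: clk:1→0
  (1Δ to stable)
t=2 Δ0: q=1 v=0 p=0 r=0 clk=0 u=0
  Δ1: p:0→1, clk:0→1
  Δ2: v:0→1
  (2Δ to stable)

1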